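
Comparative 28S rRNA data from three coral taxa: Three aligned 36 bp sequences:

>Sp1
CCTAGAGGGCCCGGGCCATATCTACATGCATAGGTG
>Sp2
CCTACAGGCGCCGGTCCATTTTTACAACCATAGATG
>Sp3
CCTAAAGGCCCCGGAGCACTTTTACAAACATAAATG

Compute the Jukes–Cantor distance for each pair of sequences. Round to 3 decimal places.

d(Sp1,Sp2) = 0.304, d(Sp1,Sp3) = 0.392, d(Sp2,Sp3) = 0.225

Sp1–Sp2: 9/36 sites differ → p = 0.25, d = −0.75 ln(1 − 0.333333) = 0.304098 ≈ 0.304.
Sp1–Sp3: 11/36 sites differ → p ≈ 0.305556, d = −0.75 ln(1 − 0.407408) = 0.392437 ≈ 0.392.
Sp2–Sp3: 7/36 sites differ → p ≈ 0.194444, d = −0.75 ln(1 − 0.259259) = 0.225078 ≈ 0.225.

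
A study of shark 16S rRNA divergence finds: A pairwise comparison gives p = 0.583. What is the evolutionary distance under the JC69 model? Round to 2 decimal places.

1.13

d = −(3/4) ln(1 − 4p/3) = −0.75 ln(1 − 0.777333) = −0.75 ln(0.222667)
  = −0.75 × (-1.502078) = 1.126559 substitutions/site.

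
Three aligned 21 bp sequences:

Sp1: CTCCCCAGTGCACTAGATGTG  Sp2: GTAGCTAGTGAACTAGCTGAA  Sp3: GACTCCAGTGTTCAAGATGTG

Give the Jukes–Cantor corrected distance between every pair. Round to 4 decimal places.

Sp1–Sp2: 8/21 sites differ → p ≈ 0.380952, d = −0.75 ln(1 − 0.507936) = 0.531860 ≈ 0.5319.
Sp1–Sp3: 6/21 sites differ → p ≈ 0.285714, d = −0.75 ln(1 − 0.380952) = 0.359679 ≈ 0.3597.
Sp2–Sp3: 10/21 sites differ → p ≈ 0.47619, d = −0.75 ln(1 − 0.63492) = 0.755729 ≈ 0.7557.

d(Sp1,Sp2) = 0.5319, d(Sp1,Sp3) = 0.3597, d(Sp2,Sp3) = 0.7557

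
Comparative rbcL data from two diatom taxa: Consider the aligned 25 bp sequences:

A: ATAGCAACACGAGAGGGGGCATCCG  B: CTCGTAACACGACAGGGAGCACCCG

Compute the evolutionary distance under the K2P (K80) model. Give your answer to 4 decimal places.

Of 25 sites, 3 differences are transitions and 3 are transversions, so P = 3/25 = 0.12 and Q = 3/25 = 0.12.
Under the Kimura two-parameter model, d = −½ ln(1 − 2P − Q) − ¼ ln(1 − 2Q).
1 − 2P − Q = 0.64, giving −½ ln(0.64) = 0.223144.
1 − 2Q = 0.76, giving −¼ ln(0.76) = 0.068609.
d = 0.223144 + 0.068609 = 0.291753.

0.2918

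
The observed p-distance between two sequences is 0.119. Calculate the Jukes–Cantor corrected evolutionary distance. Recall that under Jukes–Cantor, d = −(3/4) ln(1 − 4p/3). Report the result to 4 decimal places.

0.1296

d = −(3/4) ln(1 − 4p/3) = −0.75 ln(1 − 0.158667) = −0.75 ln(0.841333)
  = −0.75 × (-0.172768) = 0.129576 substitutions/site.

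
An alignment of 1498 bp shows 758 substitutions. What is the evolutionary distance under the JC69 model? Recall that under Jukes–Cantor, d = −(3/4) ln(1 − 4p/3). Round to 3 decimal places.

p = 758/1498 ≈ 0.506008.
d = −(3/4) ln(1 − 4p/3) = −0.75 ln(1 − 0.674677) = −0.75 ln(0.325323)
  = −0.75 × (-1.122937) = 0.842203 substitutions/site.

0.842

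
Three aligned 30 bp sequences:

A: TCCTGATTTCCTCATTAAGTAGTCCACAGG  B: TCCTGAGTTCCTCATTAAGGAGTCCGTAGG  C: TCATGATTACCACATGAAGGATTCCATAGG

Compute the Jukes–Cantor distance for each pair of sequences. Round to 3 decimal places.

A–B: 4/30 sites differ → p ≈ 0.133333, d = −0.75 ln(1 − 0.177777) = 0.146808 ≈ 0.147.
A–C: 7/30 sites differ → p ≈ 0.233333, d = −0.75 ln(1 − 0.311111) = 0.279506 ≈ 0.280.
B–C: 7/30 sites differ → p ≈ 0.233333, d = −0.75 ln(1 − 0.311111) = 0.279506 ≈ 0.280.

d(A,B) = 0.147, d(A,C) = 0.280, d(B,C) = 0.280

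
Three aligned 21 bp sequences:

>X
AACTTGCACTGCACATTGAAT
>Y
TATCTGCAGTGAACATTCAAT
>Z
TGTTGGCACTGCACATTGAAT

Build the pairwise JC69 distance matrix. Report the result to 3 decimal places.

d(X,Y) = 0.360, d(X,Z) = 0.220, d(Y,Z) = 0.360

X–Y: 6/21 sites differ → p ≈ 0.285714, d = −0.75 ln(1 − 0.380952) = 0.359679 ≈ 0.360.
X–Z: 4/21 sites differ → p ≈ 0.190476, d = −0.75 ln(1 − 0.253968) = 0.219740 ≈ 0.220.
Y–Z: 6/21 sites differ → p ≈ 0.285714, d = −0.75 ln(1 − 0.380952) = 0.359679 ≈ 0.360.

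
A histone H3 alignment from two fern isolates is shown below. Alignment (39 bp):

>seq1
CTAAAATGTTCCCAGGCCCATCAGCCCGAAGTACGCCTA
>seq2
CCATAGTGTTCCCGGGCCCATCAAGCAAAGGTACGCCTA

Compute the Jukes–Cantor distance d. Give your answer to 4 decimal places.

The sequences differ at 9 of 39 sites (2, 4, 6, 14, 24, 25, 27, 28, 30), so p = 9/39 ≈ 0.230769.
d = −(3/4) ln(1 − 4p/3) = −0.75 ln(1 − 0.307692) = −0.75 ln(0.692308)
  = −0.75 × (-0.367724) = 0.275793 substitutions/site.

0.2758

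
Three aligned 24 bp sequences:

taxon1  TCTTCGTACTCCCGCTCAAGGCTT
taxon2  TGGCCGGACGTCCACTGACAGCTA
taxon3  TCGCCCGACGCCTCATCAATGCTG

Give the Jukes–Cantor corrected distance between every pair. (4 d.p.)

taxon1–taxon2: 11/24 sites differ → p ≈ 0.458333, d = −0.75 ln(1 − 0.611111) = 0.708346 ≈ 0.7083.
taxon1–taxon3: 10/24 sites differ → p ≈ 0.416667, d = −0.75 ln(1 − 0.555556) = 0.608198 ≈ 0.6082.
taxon2–taxon3: 10/24 sites differ → p ≈ 0.416667, d = −0.75 ln(1 − 0.555556) = 0.608198 ≈ 0.6082.

d(taxon1,taxon2) = 0.7083, d(taxon1,taxon3) = 0.6082, d(taxon2,taxon3) = 0.6082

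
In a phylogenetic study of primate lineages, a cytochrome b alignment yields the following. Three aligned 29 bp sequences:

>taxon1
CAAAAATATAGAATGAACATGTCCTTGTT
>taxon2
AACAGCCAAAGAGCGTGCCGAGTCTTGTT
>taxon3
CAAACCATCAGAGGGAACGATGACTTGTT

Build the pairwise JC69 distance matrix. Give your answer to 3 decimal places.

d(taxon1,taxon2) = 0.878, d(taxon1,taxon3) = 0.602, d(taxon2,taxon3) = 0.683

taxon1–taxon2: 15/29 sites differ → p ≈ 0.517241, d = −0.75 ln(1 − 0.689655) = 0.877553 ≈ 0.878.
taxon1–taxon3: 12/29 sites differ → p ≈ 0.413793, d = −0.75 ln(1 − 0.551724) = 0.601760 ≈ 0.602.
taxon2–taxon3: 13/29 sites differ → p ≈ 0.448276, d = −0.75 ln(1 − 0.597701) = 0.682920 ≈ 0.683.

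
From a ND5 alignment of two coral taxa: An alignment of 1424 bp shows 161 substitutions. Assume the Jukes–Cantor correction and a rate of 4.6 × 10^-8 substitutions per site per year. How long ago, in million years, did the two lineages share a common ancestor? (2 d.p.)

p = 161/1424 ≈ 0.113062.
d = −(3/4) ln(1 − 4p/3) = −0.75 ln(1 − 0.150749) = −0.75 ln(0.849251)
  = −0.75 × (-0.163400) = 0.122550 substitutions/site.
Under a molecular clock d = 2μt, so t = d/(2μ) = 0.122550 / (2 × 4.6 × 10^-8) = 1.33 million years.

1.33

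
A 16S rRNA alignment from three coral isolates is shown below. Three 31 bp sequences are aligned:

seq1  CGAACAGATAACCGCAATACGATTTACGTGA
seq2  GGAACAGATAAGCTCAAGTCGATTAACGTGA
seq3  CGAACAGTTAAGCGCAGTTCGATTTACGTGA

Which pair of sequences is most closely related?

seq1 and seq3

seq1–seq2: 6/31 differ, p = 0.194, d = 0.224.
seq1–seq3: 4/31 differ, p = 0.129, d = 0.142.
seq2–seq3: 6/31 differ, p = 0.194, d = 0.224.
The smallest distance is between seq1 and seq3.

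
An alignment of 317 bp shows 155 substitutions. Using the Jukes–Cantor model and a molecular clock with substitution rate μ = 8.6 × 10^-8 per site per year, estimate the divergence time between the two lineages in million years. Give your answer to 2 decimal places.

4.60

p = 155/317 ≈ 0.488959.
d = −(3/4) ln(1 − 4p/3) = −0.75 ln(1 − 0.651945) = −0.75 ln(0.348055)
  = −0.75 × (-1.055395) = 0.791546 substitutions/site.
Under a molecular clock d = 2μt, so t = d/(2μ) = 0.791546 / (2 × 8.6 × 10^-8) = 4.60 million years.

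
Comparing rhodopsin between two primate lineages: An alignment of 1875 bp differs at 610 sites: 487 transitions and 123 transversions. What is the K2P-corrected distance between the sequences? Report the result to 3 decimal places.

P = 487/1875 ≈ 0.259733 and Q = 123/1875 = 0.0656.
Under the Kimura two-parameter model, d = −½ ln(1 − 2P − Q) − ¼ ln(1 − 2Q).
1 − 2P − Q = 0.414934, giving −½ ln(0.414934) = 0.439818.
1 − 2Q = 0.8688, giving −¼ ln(0.8688) = 0.035161.
d = 0.439818 + 0.035161 = 0.474979.

0.475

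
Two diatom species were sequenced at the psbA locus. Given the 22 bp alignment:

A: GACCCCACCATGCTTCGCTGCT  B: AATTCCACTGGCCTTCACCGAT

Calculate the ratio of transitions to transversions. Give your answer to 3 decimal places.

Transitions are A↔G and C↔T; transversions are all other mismatches.
Transitions: 7. Transversions: 3.
R = 7/3 = 2.333333… ≈ 2.333 (to 3 d.p.).

2.333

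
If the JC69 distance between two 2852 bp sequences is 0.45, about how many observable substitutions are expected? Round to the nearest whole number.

Invert JC69: p = (3/4)(1 − e^(−4d/3)) = 0.75 × (1 − e^(-0.6)) = 0.75 × (1 − 0.548812) = 0.338391.
Expected differing sites = pL ≈ 0.338391 × 2852 = 965.091132 ≈ 965.

965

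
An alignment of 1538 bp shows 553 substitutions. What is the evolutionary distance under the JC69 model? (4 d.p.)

p = 553/1538 ≈ 0.359558.
d = −(3/4) ln(1 − 4p/3) = −0.75 ln(1 − 0.479411) = −0.75 ln(0.520589)
  = −0.75 × (-0.652794) = 0.489596 substitutions/site.

0.4896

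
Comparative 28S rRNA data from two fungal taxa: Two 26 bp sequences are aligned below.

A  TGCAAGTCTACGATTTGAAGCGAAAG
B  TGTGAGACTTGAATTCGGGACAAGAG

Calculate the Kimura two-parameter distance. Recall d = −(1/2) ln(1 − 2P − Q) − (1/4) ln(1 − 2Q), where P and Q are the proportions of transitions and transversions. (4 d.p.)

Of 26 sites, 9 differences are transitions and 3 are transversions, so P = 9/26 ≈ 0.346154 and Q = 3/26 ≈ 0.115385.
Under the Kimura two-parameter model, d = −½ ln(1 − 2P − Q) − ¼ ln(1 − 2Q).
1 − 2P − Q = 0.192307, giving −½ ln(0.192307) = 0.824331.
1 − 2Q = 0.76923, giving −¼ ln(0.76923) = 0.065591.
d = 0.824331 + 0.065591 = 0.889922.

0.8899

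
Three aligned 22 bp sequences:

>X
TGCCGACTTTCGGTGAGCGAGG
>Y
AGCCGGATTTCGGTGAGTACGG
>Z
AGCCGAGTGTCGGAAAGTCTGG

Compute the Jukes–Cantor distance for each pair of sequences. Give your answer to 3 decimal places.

X–Y: 6/22 sites differ → p ≈ 0.272727, d = −0.75 ln(1 − 0.363636) = 0.338988 ≈ 0.339.
X–Z: 8/22 sites differ → p ≈ 0.363636, d = −0.75 ln(1 − 0.484848) = 0.497470 ≈ 0.497.
Y–Z: 7/22 sites differ → p ≈ 0.318182, d = −0.75 ln(1 − 0.424243) = 0.414052 ≈ 0.414.

d(X,Y) = 0.339, d(X,Z) = 0.497, d(Y,Z) = 0.414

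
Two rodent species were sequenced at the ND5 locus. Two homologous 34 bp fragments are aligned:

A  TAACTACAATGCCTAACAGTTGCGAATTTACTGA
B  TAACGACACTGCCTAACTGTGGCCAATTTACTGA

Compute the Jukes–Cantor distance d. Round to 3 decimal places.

0.164

The sequences differ at 5 of 34 sites (5, 9, 18, 21, 24), so p = 5/34 ≈ 0.147059.
d = −(3/4) ln(1 − 4p/3) = −0.75 ln(1 − 0.196079) = −0.75 ln(0.803921)
  = −0.75 × (-0.218254) = 0.163691 substitutions/site.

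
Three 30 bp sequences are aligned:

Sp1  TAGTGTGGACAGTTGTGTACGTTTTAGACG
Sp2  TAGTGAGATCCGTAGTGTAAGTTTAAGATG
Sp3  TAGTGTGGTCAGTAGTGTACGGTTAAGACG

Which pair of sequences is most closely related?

Sp1 and Sp3

Sp1–Sp2: 8/30 differ, p = 0.267, d = 0.330.
Sp1–Sp3: 4/30 differ, p = 0.133, d = 0.147.
Sp2–Sp3: 6/30 differ, p = 0.200, d = 0.233.
The smallest distance is between Sp1 and Sp3.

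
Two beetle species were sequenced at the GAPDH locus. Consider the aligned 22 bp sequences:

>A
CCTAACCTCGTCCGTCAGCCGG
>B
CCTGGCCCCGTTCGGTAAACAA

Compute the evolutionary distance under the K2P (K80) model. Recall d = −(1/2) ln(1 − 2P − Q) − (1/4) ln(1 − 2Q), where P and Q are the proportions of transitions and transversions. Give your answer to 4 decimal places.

Of 22 sites, 8 differences are transitions and 2 are transversions, so P = 8/22 ≈ 0.363636 and Q = 2/22 ≈ 0.090909.
Under the Kimura two-parameter model, d = −½ ln(1 − 2P − Q) − ¼ ln(1 − 2Q).
1 − 2P − Q = 0.181819, giving −½ ln(0.181819) = 0.852372.
1 − 2Q = 0.818182, giving −¼ ln(0.818182) = 0.050168.
d = 0.852372 + 0.050168 = 0.902540.

0.9025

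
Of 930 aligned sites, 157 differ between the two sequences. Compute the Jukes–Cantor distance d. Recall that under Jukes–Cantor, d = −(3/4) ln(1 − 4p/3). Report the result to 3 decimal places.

0.191

p = 157/930 ≈ 0.168817.
d = −(3/4) ln(1 − 4p/3) = −0.75 ln(1 − 0.225089) = −0.75 ln(0.774911)
  = −0.75 × (-0.255007) = 0.191255 substitutions/site.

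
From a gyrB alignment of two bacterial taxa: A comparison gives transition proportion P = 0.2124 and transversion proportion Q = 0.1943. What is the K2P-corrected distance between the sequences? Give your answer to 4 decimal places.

Under the Kimura two-parameter model, d = −½ ln(1 − 2P − Q) − ¼ ln(1 − 2Q).
1 − 2P − Q = 0.3809, giving −½ ln(0.3809) = 0.482609.
1 − 2Q = 0.6114, giving −¼ ln(0.6114) = 0.123001.
d = 0.482609 + 0.123001 = 0.605610.

0.6056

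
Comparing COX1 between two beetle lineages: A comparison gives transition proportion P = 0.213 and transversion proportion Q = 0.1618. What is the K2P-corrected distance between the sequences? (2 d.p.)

0.54

Under the Kimura two-parameter model, d = −½ ln(1 − 2P − Q) − ¼ ln(1 − 2Q).
1 − 2P − Q = 0.4122, giving −½ ln(0.4122) = 0.443123.
1 − 2Q = 0.6764, giving −¼ ln(0.6764) = 0.097743.
d = 0.443123 + 0.097743 = 0.540866.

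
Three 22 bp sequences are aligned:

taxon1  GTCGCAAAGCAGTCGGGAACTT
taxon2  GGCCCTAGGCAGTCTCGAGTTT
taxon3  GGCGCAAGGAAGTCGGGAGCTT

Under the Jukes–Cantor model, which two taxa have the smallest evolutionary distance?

taxon1 and taxon3

taxon1–taxon2: 8/22 differ, p = 0.364, d = 0.497.
taxon1–taxon3: 4/22 differ, p = 0.182, d = 0.208.
taxon2–taxon3: 6/22 differ, p = 0.273, d = 0.339.
The smallest distance is between taxon1 and taxon3.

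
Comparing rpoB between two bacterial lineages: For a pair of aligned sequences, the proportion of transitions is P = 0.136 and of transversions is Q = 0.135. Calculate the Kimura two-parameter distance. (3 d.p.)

0.340

Under the Kimura two-parameter model, d = −½ ln(1 − 2P − Q) − ¼ ln(1 − 2Q).
1 − 2P − Q = 0.593, giving −½ ln(0.593) = 0.261280.
1 − 2Q = 0.73, giving −¼ ln(0.73) = 0.078678.
d = 0.261280 + 0.078678 = 0.339958.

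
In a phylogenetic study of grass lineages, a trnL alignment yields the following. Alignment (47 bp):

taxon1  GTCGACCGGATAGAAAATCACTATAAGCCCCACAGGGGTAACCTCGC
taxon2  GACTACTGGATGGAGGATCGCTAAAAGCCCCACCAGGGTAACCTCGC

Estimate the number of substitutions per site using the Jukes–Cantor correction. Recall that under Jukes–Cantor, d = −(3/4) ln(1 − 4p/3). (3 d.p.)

The sequences differ at 10 of 47 sites (2, 4, 7, 12, 15, 16, 20, 24, 34, 35), so p = 10/47 ≈ 0.212766.
d = −(3/4) ln(1 − 4p/3) = −0.75 ln(1 − 0.283688) = −0.75 ln(0.716312)
  = −0.75 × (-0.333639) = 0.250229 substitutions/site.

0.250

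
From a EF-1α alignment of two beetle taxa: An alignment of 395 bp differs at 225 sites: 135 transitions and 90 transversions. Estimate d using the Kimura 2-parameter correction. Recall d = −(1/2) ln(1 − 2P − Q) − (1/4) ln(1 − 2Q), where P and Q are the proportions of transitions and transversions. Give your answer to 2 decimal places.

1.36

P = 135/395 ≈ 0.341772 and Q = 90/395 ≈ 0.227848.
Under the Kimura two-parameter model, d = −½ ln(1 − 2P − Q) − ¼ ln(1 − 2Q).
1 − 2P − Q = 0.088608, giving −½ ln(0.088608) = 1.211767.
1 − 2Q = 0.544304, giving −¼ ln(0.544304) = 0.152062.
d = 1.211767 + 0.152062 = 1.363829.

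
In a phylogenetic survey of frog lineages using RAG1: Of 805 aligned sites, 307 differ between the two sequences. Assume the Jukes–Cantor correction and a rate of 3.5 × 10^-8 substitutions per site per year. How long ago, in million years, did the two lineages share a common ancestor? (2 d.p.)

p = 307/805 ≈ 0.381366.
d = −(3/4) ln(1 − 4p/3) = −0.75 ln(1 − 0.508488) = −0.75 ln(0.491512)
  = −0.75 × (-0.710269) = 0.532702 substitutions/site.
Under a molecular clock d = 2μt, so t = d/(2μ) = 0.532702 / (2 × 3.5 × 10^-8) = 7.61 million years.

7.61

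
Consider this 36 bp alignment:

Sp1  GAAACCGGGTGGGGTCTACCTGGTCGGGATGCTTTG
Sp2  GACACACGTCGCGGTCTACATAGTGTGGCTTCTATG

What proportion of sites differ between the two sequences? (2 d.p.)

The sequences differ at 13 of 36 positions.
p = 13/36 = 0.361111… ≈ 0.36 (to 2 d.p.).

0.36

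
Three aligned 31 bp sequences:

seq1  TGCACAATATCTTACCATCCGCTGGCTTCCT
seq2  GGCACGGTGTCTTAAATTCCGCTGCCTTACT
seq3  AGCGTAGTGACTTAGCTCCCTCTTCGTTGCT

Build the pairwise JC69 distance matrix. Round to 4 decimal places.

seq1–seq2: 9/31 sites differ → p ≈ 0.290323, d = −0.75 ln(1 − 0.387097) = 0.367161 ≈ 0.3672.
seq1–seq3: 14/31 sites differ → p ≈ 0.451613, d = −0.75 ln(1 − 0.602151) = 0.691262 ≈ 0.6913.
seq2–seq3: 12/31 sites differ → p ≈ 0.387097, d = −0.75 ln(1 − 0.516129) = 0.544453 ≈ 0.5445.

d(seq1,seq2) = 0.3672, d(seq1,seq3) = 0.6913, d(seq2,seq3) = 0.5445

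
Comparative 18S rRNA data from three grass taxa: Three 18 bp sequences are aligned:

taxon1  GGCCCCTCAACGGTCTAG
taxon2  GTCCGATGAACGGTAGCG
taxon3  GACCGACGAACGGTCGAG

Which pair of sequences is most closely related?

taxon2 and taxon3

taxon1–taxon2: 7/18 differ, p = 0.389, d = 0.548.
taxon1–taxon3: 6/18 differ, p = 0.333, d = 0.441.
taxon2–taxon3: 4/18 differ, p = 0.222, d = 0.264.
The smallest distance is between taxon2 and taxon3.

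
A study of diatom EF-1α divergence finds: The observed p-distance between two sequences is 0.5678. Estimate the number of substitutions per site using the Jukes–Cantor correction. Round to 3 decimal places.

1.061

d = −(3/4) ln(1 − 4p/3) = −0.75 ln(1 − 0.757067) = −0.75 ln(0.242933)
  = −0.75 × (-1.414970) = 1.061228 substitutions/site.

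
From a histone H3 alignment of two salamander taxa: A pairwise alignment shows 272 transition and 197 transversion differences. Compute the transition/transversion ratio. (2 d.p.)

1.38

R = 272/197 = 1.380710… ≈ 1.38 (to 2 d.p.).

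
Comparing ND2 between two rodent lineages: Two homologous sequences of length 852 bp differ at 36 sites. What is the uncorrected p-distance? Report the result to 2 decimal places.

p = 36/852 = 0.042253… ≈ 0.04 (to 2 d.p.).

0.04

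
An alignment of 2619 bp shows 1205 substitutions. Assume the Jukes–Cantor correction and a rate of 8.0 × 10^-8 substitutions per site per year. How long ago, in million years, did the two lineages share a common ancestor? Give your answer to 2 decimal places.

p = 1205/2619 ≈ 0.460099.
d = −(3/4) ln(1 − 4p/3) = −0.75 ln(1 − 0.613465) = −0.75 ln(0.386535)
  = −0.75 × (-0.950533) = 0.712900 substitutions/site.
Under a molecular clock d = 2μt, so t = d/(2μ) = 0.712900 / (2 × 8.0 × 10^-8) = 4.46 million years.

4.46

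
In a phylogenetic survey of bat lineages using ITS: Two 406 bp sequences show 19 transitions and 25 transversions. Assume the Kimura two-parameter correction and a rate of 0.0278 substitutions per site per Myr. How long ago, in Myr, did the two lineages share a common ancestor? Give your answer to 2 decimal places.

2.11

P = 19/406 ≈ 0.046798 and Q = 25/406 ≈ 0.061576.
Under the Kimura two-parameter model, d = −½ ln(1 − 2P − Q) − ¼ ln(1 − 2Q).
1 − 2P − Q = 0.844828, giving −½ ln(0.844828) = 0.084311.
1 − 2Q = 0.876848, giving −¼ ln(0.876848) = 0.032855.
d = 0.084311 + 0.032855 = 0.117166.
Under a molecular clock d = 2μt, so t = d/(2μ) = 0.117166 / (2 × 0.0278) = 2.11 Myr.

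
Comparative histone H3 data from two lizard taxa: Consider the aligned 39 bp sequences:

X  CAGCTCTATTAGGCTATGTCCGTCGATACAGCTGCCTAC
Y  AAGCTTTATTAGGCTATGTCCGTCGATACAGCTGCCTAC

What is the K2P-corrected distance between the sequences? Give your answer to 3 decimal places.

Of 39 sites, 1 differences are transitions and 1 are transversions, so P = 1/39 ≈ 0.025641 and Q = 1/39 ≈ 0.025641.
Under the Kimura two-parameter model, d = −½ ln(1 − 2P − Q) − ¼ ln(1 − 2Q).
1 − 2P − Q = 0.923077, giving −½ ln(0.923077) = 0.040021.
1 − 2Q = 0.948718, giving −¼ ln(0.948718) = 0.013161.
d = 0.040021 + 0.013161 = 0.053182.

0.053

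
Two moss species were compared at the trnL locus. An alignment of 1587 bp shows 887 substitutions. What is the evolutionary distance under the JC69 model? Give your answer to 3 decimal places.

p = 887/1587 ≈ 0.558916.
d = −(3/4) ln(1 − 4p/3) = −0.75 ln(1 − 0.745221) = −0.75 ln(0.254779)
  = −0.75 × (-1.367359) = 1.025519 substitutions/site.

1.026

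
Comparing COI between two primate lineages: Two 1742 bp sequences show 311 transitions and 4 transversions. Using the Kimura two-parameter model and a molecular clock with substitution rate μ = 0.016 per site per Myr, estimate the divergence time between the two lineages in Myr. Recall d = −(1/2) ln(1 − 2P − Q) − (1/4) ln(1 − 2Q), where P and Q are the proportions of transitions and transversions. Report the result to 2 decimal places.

6.99

P = 311/1742 ≈ 0.17853 and Q = 4/1742 ≈ 0.002296.
Under the Kimura two-parameter model, d = −½ ln(1 − 2P − Q) − ¼ ln(1 − 2Q).
1 − 2P − Q = 0.640644, giving −½ ln(0.640644) = 0.222641.
1 − 2Q = 0.995408, giving −¼ ln(0.995408) = 0.001151.
d = 0.222641 + 0.001151 = 0.223792.
Under a molecular clock d = 2μt, so t = d/(2μ) = 0.223792 / (2 × 0.016) = 6.99 Myr.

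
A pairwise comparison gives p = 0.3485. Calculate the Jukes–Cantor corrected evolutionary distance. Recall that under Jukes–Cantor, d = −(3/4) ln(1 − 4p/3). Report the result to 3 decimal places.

d = −(3/4) ln(1 − 4p/3) = −0.75 ln(1 − 0.464667) = −0.75 ln(0.535333)
  = −0.75 × (-0.624866) = 0.468650 substitutions/site.

0.469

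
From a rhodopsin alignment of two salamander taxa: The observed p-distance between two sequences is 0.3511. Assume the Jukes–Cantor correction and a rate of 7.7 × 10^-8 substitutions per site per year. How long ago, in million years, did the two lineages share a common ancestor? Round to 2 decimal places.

d = −(3/4) ln(1 − 4p/3) = −0.75 ln(1 − 0.468133) = −0.75 ln(0.531867)
  = −0.75 × (-0.631362) = 0.473522 substitutions/site.
Under a molecular clock d = 2μt, so t = d/(2μ) = 0.473522 / (2 × 7.7 × 10^-8) = 3.07 million years.

3.07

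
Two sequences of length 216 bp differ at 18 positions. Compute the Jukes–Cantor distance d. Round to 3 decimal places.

0.088

p = 18/216 ≈ 0.083333.
d = −(3/4) ln(1 − 4p/3) = −0.75 ln(1 − 0.111111) = −0.75 ln(0.888889)
  = −0.75 × (-0.117783) = 0.088337 substitutions/site.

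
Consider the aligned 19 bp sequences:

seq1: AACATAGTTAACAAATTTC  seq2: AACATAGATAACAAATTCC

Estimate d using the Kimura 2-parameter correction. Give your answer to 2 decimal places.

Of 19 sites, 1 differences are transitions and 1 are transversions, so P = 1/19 ≈ 0.052632 and Q = 1/19 ≈ 0.052632.
Under the Kimura two-parameter model, d = −½ ln(1 − 2P − Q) − ¼ ln(1 − 2Q).
1 − 2P − Q = 0.842104, giving −½ ln(0.842104) = 0.085926.
1 − 2Q = 0.894736, giving −¼ ln(0.894736) = 0.027807.
d = 0.085926 + 0.027807 = 0.113733.

0.11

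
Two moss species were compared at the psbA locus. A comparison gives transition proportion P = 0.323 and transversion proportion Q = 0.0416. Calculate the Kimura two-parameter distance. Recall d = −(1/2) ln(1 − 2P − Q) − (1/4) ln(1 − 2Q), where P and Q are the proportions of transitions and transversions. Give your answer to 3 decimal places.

0.603

Under the Kimura two-parameter model, d = −½ ln(1 − 2P − Q) − ¼ ln(1 − 2Q).
1 − 2P − Q = 0.3124, giving −½ ln(0.3124) = 0.581735.
1 − 2Q = 0.9168, giving −¼ ln(0.9168) = 0.021716.
d = 0.581735 + 0.021716 = 0.603451.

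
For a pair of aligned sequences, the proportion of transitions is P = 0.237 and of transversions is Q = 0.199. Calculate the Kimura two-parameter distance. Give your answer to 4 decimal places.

0.6858

Under the Kimura two-parameter model, d = −½ ln(1 − 2P − Q) − ¼ ln(1 − 2Q).
1 − 2P − Q = 0.327, giving −½ ln(0.327) = 0.558898.
1 − 2Q = 0.602, giving −¼ ln(0.602) = 0.126874.
d = 0.558898 + 0.126874 = 0.685772.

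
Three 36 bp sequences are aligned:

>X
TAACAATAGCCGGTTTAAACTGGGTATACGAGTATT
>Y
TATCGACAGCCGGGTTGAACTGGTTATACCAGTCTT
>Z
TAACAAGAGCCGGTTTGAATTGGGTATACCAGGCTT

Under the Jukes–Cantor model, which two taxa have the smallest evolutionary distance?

X and Z

X–Y: 8/36 differ, p = 0.222, d = 0.264.
X–Z: 6/36 differ, p = 0.167, d = 0.188.
Y–Z: 7/36 differ, p = 0.194, d = 0.225.
The smallest distance is between X and Z.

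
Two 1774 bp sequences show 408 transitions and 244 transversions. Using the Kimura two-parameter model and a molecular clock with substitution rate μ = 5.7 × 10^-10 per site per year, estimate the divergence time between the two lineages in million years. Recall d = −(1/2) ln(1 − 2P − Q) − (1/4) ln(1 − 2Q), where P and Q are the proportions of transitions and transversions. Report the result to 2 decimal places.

469.72

P = 408/1774 ≈ 0.229989 and Q = 244/1774 ≈ 0.137542.
Under the Kimura two-parameter model, d = −½ ln(1 − 2P − Q) − ¼ ln(1 − 2Q).
1 − 2P − Q = 0.40248, giving −½ ln(0.40248) = 0.455055.
1 − 2Q = 0.724916, giving −¼ ln(0.724916) = 0.080425.
d = 0.455055 + 0.080425 = 0.535480.
Under a molecular clock d = 2μt, so t = d/(2μ) = 0.535480 / (2 × 5.7 × 10^-10) = 469.72 million years.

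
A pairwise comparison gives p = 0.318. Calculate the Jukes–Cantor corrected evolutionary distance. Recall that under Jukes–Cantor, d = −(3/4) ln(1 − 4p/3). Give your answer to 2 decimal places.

0.41

d = −(3/4) ln(1 − 4p/3) = −0.75 ln(1 − 0.424) = −0.75 ln(0.576)
  = −0.75 × (-0.551648) = 0.413736 substitutions/site.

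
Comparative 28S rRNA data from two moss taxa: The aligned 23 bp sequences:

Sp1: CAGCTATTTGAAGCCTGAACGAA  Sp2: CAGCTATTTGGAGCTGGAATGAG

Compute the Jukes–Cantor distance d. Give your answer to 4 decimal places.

The sequences differ at 5 of 23 sites (11, 15, 16, 20, 23), so p = 5/23 ≈ 0.217391.
d = −(3/4) ln(1 − 4p/3) = −0.75 ln(1 − 0.289855) = −0.75 ln(0.710145)
  = −0.75 × (-0.342286) = 0.256715 substitutions/site.

0.2567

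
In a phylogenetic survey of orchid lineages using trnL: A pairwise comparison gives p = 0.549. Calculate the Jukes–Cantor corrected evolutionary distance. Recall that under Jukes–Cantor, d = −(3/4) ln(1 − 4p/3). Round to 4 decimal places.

d = −(3/4) ln(1 − 4p/3) = −0.75 ln(1 − 0.732) = −0.75 ln(0.268)
  = −0.75 × (-1.316768) = 0.987576 substitutions/site.

0.9876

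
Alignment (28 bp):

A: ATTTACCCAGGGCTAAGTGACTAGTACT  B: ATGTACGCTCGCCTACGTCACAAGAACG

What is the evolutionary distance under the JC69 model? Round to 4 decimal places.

The sequences differ at 10 of 28 sites (3, 7, 9, 10, 12, 16, 19, 22, 25, 28), so p = 10/28 ≈ 0.357143.
d = −(3/4) ln(1 − 4p/3) = −0.75 ln(1 − 0.476191) = −0.75 ln(0.523809)
  = −0.75 × (-0.646628) = 0.484971 substitutions/site.

0.4850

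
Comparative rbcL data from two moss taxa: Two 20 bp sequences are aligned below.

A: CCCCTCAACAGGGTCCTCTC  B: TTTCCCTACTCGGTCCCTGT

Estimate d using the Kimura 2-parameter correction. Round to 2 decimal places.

1.28

Of 20 sites, 7 differences are transitions and 4 are transversions, so P = 7/20 = 0.35 and Q = 4/20 = 0.2.
Under the Kimura two-parameter model, d = −½ ln(1 − 2P − Q) − ¼ ln(1 − 2Q).
1 − 2P − Q = 0.1, giving −½ ln(0.1) = 1.151293.
1 − 2Q = 0.6, giving −¼ ln(0.6) = 0.127706.
d = 1.151293 + 0.127706 = 1.278999.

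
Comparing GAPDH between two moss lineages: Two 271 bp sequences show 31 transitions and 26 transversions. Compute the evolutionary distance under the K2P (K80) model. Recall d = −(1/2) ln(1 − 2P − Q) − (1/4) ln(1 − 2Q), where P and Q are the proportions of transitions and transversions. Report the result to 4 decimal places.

P = 31/271 ≈ 0.114391 and Q = 26/271 ≈ 0.095941.
Under the Kimura two-parameter model, d = −½ ln(1 − 2P − Q) − ¼ ln(1 − 2Q).
1 − 2P − Q = 0.675277, giving −½ ln(0.675277) = 0.196316.
1 − 2Q = 0.808118, giving −¼ ln(0.808118) = 0.053262.
d = 0.196316 + 0.053262 = 0.249578.

0.2496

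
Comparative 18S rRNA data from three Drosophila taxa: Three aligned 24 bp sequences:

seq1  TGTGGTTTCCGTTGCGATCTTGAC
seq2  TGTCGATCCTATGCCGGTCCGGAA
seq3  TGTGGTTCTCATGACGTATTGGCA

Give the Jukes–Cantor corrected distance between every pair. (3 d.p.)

d(seq1,seq2) = 0.708, d(seq1,seq3) = 0.708, d(seq2,seq3) = 0.608

seq1–seq2: 11/24 sites differ → p ≈ 0.458333, d = −0.75 ln(1 − 0.611111) = 0.708346 ≈ 0.708.
seq1–seq3: 11/24 sites differ → p ≈ 0.458333, d = −0.75 ln(1 − 0.611111) = 0.708346 ≈ 0.708.
seq2–seq3: 10/24 sites differ → p ≈ 0.416667, d = −0.75 ln(1 − 0.555556) = 0.608198 ≈ 0.608.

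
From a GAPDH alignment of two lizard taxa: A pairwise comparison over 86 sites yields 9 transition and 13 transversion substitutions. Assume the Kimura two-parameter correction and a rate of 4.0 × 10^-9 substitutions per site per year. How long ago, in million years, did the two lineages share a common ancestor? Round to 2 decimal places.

39.19

P = 9/86 ≈ 0.104651 and Q = 13/86 ≈ 0.151163.
Under the Kimura two-parameter model, d = −½ ln(1 − 2P − Q) − ¼ ln(1 − 2Q).
1 − 2P − Q = 0.639535, giving −½ ln(0.639535) = 0.223507.
1 − 2Q = 0.697674, giving −¼ ln(0.697674) = 0.090001.
d = 0.223507 + 0.090001 = 0.313508.
Under a molecular clock d = 2μt, so t = d/(2μ) = 0.313508 / (2 × 4.0 × 10^-9) = 39.19 million years.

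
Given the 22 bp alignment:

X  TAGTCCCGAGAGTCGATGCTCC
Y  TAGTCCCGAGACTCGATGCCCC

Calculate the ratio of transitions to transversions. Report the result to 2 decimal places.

1.00

Transitions are A↔G and C↔T; transversions are all other mismatches.
Transitions: 1. Transversions: 1.
R = 1/1 = 1.00.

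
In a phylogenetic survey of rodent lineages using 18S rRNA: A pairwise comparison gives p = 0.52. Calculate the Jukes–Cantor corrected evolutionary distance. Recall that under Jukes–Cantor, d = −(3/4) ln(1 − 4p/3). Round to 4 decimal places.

0.8865

d = −(3/4) ln(1 − 4p/3) = −0.75 ln(1 − 0.693333) = −0.75 ln(0.306667)
  = −0.75 × (-1.181993) = 0.886495 substitutions/site.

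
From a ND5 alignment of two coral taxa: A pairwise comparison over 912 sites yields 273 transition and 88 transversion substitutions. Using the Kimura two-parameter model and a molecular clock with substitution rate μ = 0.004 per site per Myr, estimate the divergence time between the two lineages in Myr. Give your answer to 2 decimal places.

P = 273/912 ≈ 0.299342 and Q = 88/912 ≈ 0.096491.
Under the Kimura two-parameter model, d = −½ ln(1 − 2P − Q) − ¼ ln(1 − 2Q).
1 − 2P − Q = 0.304825, giving −½ ln(0.304825) = 0.594009.
1 − 2Q = 0.807018, giving −¼ ln(0.807018) = 0.053602.
d = 0.594009 + 0.053602 = 0.647611.
Under a molecular clock d = 2μt, so t = d/(2μ) = 0.647611 / (2 × 0.004) = 80.95 Myr.

80.95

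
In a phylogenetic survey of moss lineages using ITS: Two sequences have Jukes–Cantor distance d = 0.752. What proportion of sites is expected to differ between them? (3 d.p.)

0.475

p = (3/4)(1 − e^(−4d/3)) = 0.75 × (1 − e^(-1.002667)) = 0.75 × (1 − 0.366900) = 0.474825.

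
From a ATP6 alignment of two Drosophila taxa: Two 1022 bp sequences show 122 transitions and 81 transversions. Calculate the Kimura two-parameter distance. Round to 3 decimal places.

P = 122/1022 ≈ 0.119374 and Q = 81/1022 ≈ 0.079256.
Under the Kimura two-parameter model, d = −½ ln(1 − 2P − Q) − ¼ ln(1 − 2Q).
1 − 2P − Q = 0.681996, giving −½ ln(0.681996) = 0.191366.
1 − 2Q = 0.841488, giving −¼ ln(0.841488) = 0.043146.
d = 0.191366 + 0.043146 = 0.234512.

0.235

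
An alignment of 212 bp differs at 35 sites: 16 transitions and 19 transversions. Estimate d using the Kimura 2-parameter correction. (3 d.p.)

0.187

P = 16/212 ≈ 0.075472 and Q = 19/212 ≈ 0.089623.
Under the Kimura two-parameter model, d = −½ ln(1 − 2P − Q) − ¼ ln(1 − 2Q).
1 − 2P − Q = 0.759433, giving −½ ln(0.759433) = 0.137592.
1 − 2Q = 0.820754, giving −¼ ln(0.820754) = 0.049383.
d = 0.137592 + 0.049383 = 0.186975.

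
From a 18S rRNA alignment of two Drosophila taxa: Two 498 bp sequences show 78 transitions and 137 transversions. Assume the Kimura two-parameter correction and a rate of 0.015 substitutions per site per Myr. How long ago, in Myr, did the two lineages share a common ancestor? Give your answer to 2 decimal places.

21.45

P = 78/498 ≈ 0.156627 and Q = 137/498 ≈ 0.2751.
Under the Kimura two-parameter model, d = −½ ln(1 − 2P − Q) − ¼ ln(1 − 2Q).
1 − 2P − Q = 0.411646, giving −½ ln(0.411646) = 0.443796.
1 − 2Q = 0.4498, giving −¼ ln(0.4498) = 0.199738.
d = 0.443796 + 0.199738 = 0.643534.
Under a molecular clock d = 2μt, so t = d/(2μ) = 0.643534 / (2 × 0.015) = 21.45 Myr.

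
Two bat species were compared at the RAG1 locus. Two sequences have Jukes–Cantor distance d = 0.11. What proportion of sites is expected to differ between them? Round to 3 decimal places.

0.102

p = (3/4)(1 − e^(−4d/3)) = 0.75 × (1 − e^(-0.146667)) = 0.75 × (1 − 0.863582) = 0.102314.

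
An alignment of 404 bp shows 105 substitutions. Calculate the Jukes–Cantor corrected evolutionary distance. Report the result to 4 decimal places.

0.3191

p = 105/404 ≈ 0.259901.
d = −(3/4) ln(1 − 4p/3) = −0.75 ln(1 − 0.346535) = −0.75 ln(0.653465)
  = −0.75 × (-0.425466) = 0.319100 substitutions/site.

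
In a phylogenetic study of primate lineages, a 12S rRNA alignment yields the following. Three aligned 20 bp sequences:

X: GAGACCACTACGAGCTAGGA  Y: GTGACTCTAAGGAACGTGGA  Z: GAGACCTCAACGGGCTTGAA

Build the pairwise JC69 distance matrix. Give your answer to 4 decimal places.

d(X,Y) = 0.6872, d(X,Z) = 0.3041, d(Y,Z) = 0.6872

X–Y: 9/20 sites differ → p = 0.45, d = −0.75 ln(1 − 0.6) = 0.687218 ≈ 0.6872.
X–Z: 5/20 sites differ → p = 0.25, d = −0.75 ln(1 − 0.333333) = 0.304098 ≈ 0.3041.
Y–Z: 9/20 sites differ → p = 0.45, d = −0.75 ln(1 − 0.6) = 0.687218 ≈ 0.6872.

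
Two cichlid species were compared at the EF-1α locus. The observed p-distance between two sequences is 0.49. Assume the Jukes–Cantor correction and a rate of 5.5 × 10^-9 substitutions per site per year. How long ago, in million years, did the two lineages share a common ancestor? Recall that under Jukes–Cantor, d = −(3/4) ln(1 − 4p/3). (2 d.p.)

d = −(3/4) ln(1 − 4p/3) = −0.75 ln(1 − 0.653333) = −0.75 ln(0.346667)
  = −0.75 × (-1.059391) = 0.794543 substitutions/site.
Under a molecular clock d = 2μt, so t = d/(2μ) = 0.794543 / (2 × 5.5 × 10^-9) = 72.23 million years.

72.23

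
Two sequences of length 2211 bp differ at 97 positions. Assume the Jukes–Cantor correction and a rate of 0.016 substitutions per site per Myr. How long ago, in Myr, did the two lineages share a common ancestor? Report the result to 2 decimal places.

p = 97/2211 ≈ 0.043872.
d = −(3/4) ln(1 − 4p/3) = −0.75 ln(1 − 0.058496) = −0.75 ln(0.941504)
  = −0.75 × (-0.060277) = 0.045208 substitutions/site.
Under a molecular clock d = 2μt, so t = d/(2μ) = 0.045208 / (2 × 0.016) = 1.41 Myr.

1.41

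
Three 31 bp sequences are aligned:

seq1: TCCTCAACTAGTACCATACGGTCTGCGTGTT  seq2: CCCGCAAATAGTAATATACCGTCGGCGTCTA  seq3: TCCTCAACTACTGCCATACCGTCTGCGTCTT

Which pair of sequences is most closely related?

seq1 and seq3

seq1–seq2: 9/31 differ, p = 0.290, d = 0.367.
seq1–seq3: 4/31 differ, p = 0.129, d = 0.142.
seq2–seq3: 9/31 differ, p = 0.290, d = 0.367.
The smallest distance is between seq1 and seq3.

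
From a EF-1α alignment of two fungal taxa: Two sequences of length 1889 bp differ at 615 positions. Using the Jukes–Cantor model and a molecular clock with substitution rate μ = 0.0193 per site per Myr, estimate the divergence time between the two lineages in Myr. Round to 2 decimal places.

11.06

p = 615/1889 ≈ 0.325569.
d = −(3/4) ln(1 − 4p/3) = −0.75 ln(1 − 0.434092) = −0.75 ln(0.565908)
  = −0.75 × (-0.569324) = 0.426993 substitutions/site.
Under a molecular clock d = 2μt, so t = d/(2μ) = 0.426993 / (2 × 0.0193) = 11.06 Myr.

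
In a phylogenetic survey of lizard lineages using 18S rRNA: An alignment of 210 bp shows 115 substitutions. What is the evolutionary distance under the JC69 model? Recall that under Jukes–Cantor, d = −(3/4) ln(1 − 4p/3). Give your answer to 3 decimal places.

0.982

p = 115/210 ≈ 0.547619.
d = −(3/4) ln(1 − 4p/3) = −0.75 ln(1 − 0.730159) = −0.75 ln(0.269841)
  = −0.75 × (-1.309922) = 0.982442 substitutions/site.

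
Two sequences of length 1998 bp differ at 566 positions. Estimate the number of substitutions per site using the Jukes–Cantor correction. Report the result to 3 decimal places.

0.356

p = 566/1998 ≈ 0.283283.
d = −(3/4) ln(1 − 4p/3) = −0.75 ln(1 − 0.377711) = −0.75 ln(0.622289)
  = −0.75 × (-0.474351) = 0.355763 substitutions/site.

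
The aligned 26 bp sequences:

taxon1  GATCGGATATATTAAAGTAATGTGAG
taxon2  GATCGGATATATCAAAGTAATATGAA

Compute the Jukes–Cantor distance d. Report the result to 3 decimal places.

0.125

The sequences differ at 3 of 26 sites (13, 22, 26), so p = 3/26 ≈ 0.115385.
d = −(3/4) ln(1 − 4p/3) = −0.75 ln(1 − 0.153847) = −0.75 ln(0.846153)
  = −0.75 × (-0.167055) = 0.125291 substitutions/site.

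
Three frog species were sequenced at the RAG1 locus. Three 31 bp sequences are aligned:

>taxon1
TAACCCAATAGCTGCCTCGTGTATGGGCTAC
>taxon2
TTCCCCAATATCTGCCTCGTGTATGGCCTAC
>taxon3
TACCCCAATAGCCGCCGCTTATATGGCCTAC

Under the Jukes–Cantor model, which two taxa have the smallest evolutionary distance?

taxon1–taxon2: 4/31 differ, p = 0.129, d = 0.142.
taxon1–taxon3: 6/31 differ, p = 0.194, d = 0.224.
taxon2–taxon3: 6/31 differ, p = 0.194, d = 0.224.
The smallest distance is between taxon1 and taxon2.

taxon1 and taxon2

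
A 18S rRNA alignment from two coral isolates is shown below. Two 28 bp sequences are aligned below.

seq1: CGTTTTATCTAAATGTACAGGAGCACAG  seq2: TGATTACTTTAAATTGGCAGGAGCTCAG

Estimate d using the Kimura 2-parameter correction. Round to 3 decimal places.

Of 28 sites, 3 differences are transitions and 6 are transversions, so P = 3/28 ≈ 0.107143 and Q = 6/28 ≈ 0.214286.
Under the Kimura two-parameter model, d = −½ ln(1 − 2P − Q) − ¼ ln(1 − 2Q).
1 − 2P − Q = 0.571428, giving −½ ln(0.571428) = 0.279808.
1 − 2Q = 0.571428, giving −¼ ln(0.571428) = 0.139904.
d = 0.279808 + 0.139904 = 0.419712.

0.420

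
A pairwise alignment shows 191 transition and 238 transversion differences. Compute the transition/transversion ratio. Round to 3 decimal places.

0.803

R = 191/238 = 0.802521… ≈ 0.803 (to 3 d.p.).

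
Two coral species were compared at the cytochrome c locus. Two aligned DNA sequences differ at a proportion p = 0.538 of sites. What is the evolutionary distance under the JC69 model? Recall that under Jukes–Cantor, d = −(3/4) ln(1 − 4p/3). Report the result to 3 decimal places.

d = −(3/4) ln(1 − 4p/3) = −0.75 ln(1 − 0.717333) = −0.75 ln(0.282667)
  = −0.75 × (-1.263486) = 0.947615 substitutions/site.

0.948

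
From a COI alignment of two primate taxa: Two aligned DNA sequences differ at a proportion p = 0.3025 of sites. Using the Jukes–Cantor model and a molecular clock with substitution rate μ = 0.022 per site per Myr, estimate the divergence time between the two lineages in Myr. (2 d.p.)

d = −(3/4) ln(1 − 4p/3) = −0.75 ln(1 − 0.403333) = −0.75 ln(0.596667)
  = −0.75 × (-0.516396) = 0.387297 substitutions/site.
Under a molecular clock d = 2μt, so t = d/(2μ) = 0.387297 / (2 × 0.022) = 8.80 Myr.

8.80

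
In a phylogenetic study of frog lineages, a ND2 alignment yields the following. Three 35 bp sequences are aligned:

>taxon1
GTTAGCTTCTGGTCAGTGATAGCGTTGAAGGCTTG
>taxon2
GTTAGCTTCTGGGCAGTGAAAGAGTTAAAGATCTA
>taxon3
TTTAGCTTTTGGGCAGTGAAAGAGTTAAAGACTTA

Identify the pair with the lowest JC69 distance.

taxon2 and taxon3

taxon1–taxon2: 8/35 differ, p = 0.229, d = 0.273.
taxon1–taxon3: 8/35 differ, p = 0.229, d = 0.273.
taxon2–taxon3: 4/35 differ, p = 0.114, d = 0.124.
The smallest distance is between taxon2 and taxon3.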